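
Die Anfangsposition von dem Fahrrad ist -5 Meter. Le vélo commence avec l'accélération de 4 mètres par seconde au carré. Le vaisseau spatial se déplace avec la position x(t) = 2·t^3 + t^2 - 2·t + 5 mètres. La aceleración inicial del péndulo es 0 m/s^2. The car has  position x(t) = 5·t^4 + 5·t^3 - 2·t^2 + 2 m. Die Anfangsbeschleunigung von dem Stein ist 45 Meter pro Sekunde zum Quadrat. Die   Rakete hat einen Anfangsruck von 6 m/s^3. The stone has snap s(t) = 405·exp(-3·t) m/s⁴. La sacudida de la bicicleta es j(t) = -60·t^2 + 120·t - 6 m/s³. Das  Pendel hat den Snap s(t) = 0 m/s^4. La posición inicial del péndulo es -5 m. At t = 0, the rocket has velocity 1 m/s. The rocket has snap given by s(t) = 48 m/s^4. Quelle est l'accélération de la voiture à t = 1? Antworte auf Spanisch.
Partiendo de la posición x(t) = 5·t^4 + 5·t^3 - 2·t^2 + 2, tomamos 2 derivadas. Derivando la posición, obtenemos la velocidad: v(t) = 20·t^3 + 15·t^2 - 4·t. Tomando d/dt de v(t), encontramos a(t) = 60·t^2 + 30·t - 4. Usando a(t) = 60·t^2 + 30·t - 4 y sustituyendo t = 1, encontramos a = 86.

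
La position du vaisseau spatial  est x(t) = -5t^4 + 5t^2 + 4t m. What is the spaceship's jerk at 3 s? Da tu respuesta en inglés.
Starting from position x(t) = -5·t^4 + 5·t^2 + 4·t, we take 3 derivatives. The derivative of position gives velocity: v(t) = -20·t^3 + 10·t + 4. Taking d/dt of v(t), we find a(t) = 10 - 60·t^2. The derivative of acceleration gives jerk: j(t) = -120·t. We have jerk j(t) = -120·t. Substituting t = 3: j(3) = -360.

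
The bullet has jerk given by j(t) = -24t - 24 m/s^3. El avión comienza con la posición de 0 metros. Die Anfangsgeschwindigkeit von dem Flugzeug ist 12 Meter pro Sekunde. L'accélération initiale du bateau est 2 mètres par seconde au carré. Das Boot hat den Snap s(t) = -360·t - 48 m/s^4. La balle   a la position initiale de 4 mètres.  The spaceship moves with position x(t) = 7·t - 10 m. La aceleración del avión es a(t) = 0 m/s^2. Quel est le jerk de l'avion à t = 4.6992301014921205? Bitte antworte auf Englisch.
We must differentiate our acceleration equation a(t) = 0 1 time. The derivative of acceleration gives jerk: j(t) = 0. Using j(t) = 0 and substituting t = 4.6992301014921205, we find j = 0.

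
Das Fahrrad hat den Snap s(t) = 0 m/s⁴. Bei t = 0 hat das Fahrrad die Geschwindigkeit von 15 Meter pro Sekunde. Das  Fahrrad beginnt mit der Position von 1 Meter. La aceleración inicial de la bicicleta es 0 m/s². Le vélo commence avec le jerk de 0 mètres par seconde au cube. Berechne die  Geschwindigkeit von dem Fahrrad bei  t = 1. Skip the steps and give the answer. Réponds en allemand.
Die Geschwindigkeit bei t = 1 ist v = 15.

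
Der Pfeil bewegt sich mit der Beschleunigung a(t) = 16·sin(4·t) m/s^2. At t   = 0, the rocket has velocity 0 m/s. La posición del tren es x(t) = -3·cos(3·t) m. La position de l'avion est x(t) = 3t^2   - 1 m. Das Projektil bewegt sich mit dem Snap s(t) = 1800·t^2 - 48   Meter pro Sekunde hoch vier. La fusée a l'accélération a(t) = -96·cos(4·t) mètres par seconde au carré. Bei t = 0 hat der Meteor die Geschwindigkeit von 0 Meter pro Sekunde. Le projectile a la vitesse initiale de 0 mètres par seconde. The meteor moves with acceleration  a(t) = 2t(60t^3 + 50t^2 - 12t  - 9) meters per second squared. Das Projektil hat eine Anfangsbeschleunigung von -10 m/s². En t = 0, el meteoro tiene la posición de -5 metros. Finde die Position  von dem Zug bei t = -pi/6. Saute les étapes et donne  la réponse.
Die Position bei t = -pi/6 ist x = 0.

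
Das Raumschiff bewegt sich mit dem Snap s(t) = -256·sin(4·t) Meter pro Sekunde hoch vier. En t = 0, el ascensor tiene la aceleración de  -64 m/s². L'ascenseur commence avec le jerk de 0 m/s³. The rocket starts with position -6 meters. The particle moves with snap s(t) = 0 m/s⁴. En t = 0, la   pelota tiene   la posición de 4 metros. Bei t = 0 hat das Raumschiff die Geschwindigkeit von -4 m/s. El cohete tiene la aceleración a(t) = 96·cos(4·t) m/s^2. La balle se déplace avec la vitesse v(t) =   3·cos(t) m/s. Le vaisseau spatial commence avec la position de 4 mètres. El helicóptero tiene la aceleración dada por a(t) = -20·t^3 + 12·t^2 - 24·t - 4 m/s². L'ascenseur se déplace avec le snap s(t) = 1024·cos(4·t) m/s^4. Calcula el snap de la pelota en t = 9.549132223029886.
Para resolver esto, necesitamos tomar 3 derivadas de nuestra ecuación de la velocidad v(t) = 3·cos(t). Derivando la velocidad, obtenemos la aceleración: a(t) = -3·sin(t). Tomando d/dt de a(t), encontramos j(t) = -3·cos(t). Derivando la sacudida, obtenemos el snap: s(t) = 3·sin(t). Usando s(t) = 3·sin(t) y sustituyendo t = 9.549132223029886, encontramos s = -0.372102023873175.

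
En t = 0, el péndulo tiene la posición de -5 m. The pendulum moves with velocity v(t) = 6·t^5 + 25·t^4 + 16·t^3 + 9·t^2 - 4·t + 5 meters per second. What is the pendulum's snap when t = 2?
To solve this, we need to take 3 derivatives of our velocity equation v(t) = 6·t^5 + 25·t^4 + 16·t^3 + 9·t^2 - 4·t + 5. The derivative of velocity gives acceleration: a(t) = 30·t^4 + 100·t^3 + 48·t^2 + 18·t - 4. The derivative of acceleration gives jerk: j(t) = 120·t^3 + 300·t^2 + 96·t + 18. Differentiating jerk, we get snap: s(t) = 360·t^2 + 600·t + 96. Using s(t) = 360·t^2 + 600·t + 96 and substituting t = 2, we find s = 2736.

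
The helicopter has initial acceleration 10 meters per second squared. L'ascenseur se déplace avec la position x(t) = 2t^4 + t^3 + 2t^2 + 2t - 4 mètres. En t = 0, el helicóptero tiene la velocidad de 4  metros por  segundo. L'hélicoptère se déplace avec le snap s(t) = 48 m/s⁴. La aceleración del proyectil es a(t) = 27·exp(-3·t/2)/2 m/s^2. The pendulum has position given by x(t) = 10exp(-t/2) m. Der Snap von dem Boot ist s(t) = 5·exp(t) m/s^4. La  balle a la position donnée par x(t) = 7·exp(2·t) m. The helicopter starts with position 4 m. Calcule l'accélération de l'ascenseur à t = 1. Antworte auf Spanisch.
Partiendo de la posición x(t) = 2·t^4 + t^3 + 2·t^2 + 2·t - 4, tomamos 2 derivadas. Derivando la posición, obtenemos la velocidad: v(t) = 8·t^3 + 3·t^2 + 4·t + 2. La derivada de la velocidad da la aceleración: a(t) = 24·t^2 + 6·t + 4. Usando a(t) = 24·t^2 + 6·t + 4 y sustituyendo t = 1, encontramos a = 34.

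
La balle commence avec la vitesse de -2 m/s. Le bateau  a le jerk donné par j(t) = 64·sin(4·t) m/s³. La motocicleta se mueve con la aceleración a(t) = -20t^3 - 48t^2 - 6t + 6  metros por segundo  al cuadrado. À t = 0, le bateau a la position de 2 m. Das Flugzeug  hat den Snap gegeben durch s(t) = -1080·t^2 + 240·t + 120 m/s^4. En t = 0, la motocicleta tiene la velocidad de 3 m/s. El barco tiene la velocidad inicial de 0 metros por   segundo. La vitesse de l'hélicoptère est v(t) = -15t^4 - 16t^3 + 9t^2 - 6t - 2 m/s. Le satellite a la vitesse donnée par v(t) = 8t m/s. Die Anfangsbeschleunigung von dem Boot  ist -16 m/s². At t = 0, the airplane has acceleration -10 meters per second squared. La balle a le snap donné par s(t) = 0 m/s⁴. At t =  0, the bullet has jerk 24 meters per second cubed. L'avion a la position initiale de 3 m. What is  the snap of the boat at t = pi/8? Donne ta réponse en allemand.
Ausgehend von dem Ruck j(t) = 64·sin(4·t), nehmen wir 1 Ableitung. Die Ableitung von dem Ruck ergibt den Snap: s(t) = 256·cos(4·t). Aus der Gleichung für den Snap s(t) = 256·cos(4·t), setzen wir t = pi/8 ein und erhalten s = 0.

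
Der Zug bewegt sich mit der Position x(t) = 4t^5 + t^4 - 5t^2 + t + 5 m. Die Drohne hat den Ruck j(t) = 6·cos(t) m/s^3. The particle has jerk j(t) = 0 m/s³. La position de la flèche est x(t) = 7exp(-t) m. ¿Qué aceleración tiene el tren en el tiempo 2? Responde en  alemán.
Ausgehend von der Position x(t) = 4·t^5 + t^4 - 5·t^2 + t + 5, nehmen wir 2 Ableitungen. Mit d/dt von x(t) finden wir v(t) = 20·t^4 + 4·t^3 - 10·t + 1. Mit d/dt von v(t) finden wir a(t) = 80·t^3 + 12·t^2 - 10. Aus der Gleichung für die Beschleunigung a(t) = 80·t^3 + 12·t^2 - 10, setzen wir t = 2 ein und erhalten a = 678.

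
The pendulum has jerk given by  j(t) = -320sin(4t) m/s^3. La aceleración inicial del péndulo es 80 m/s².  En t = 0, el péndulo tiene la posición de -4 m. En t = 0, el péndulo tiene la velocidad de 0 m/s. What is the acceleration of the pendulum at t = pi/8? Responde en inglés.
We must find the integral of our jerk equation j(t) = -320·sin(4·t) 1 time. The integral of jerk, with a(0) = 80, gives acceleration: a(t) = 80·cos(4·t). Using a(t) = 80·cos(4·t) and substituting t = pi/8, we find a = 0.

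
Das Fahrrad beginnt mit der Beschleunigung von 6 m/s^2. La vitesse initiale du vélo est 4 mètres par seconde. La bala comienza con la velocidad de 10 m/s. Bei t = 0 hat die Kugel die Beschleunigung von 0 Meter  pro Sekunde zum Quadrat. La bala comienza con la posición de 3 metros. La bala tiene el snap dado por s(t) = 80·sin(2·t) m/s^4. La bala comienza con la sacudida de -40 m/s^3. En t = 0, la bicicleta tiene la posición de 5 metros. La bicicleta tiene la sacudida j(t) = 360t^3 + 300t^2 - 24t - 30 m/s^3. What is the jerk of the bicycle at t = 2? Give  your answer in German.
Aus der Gleichung für den Ruck j(t) = 360·t^3 + 300·t^2 - 24·t - 30, setzen wir t = 2 ein und erhalten j = 4002.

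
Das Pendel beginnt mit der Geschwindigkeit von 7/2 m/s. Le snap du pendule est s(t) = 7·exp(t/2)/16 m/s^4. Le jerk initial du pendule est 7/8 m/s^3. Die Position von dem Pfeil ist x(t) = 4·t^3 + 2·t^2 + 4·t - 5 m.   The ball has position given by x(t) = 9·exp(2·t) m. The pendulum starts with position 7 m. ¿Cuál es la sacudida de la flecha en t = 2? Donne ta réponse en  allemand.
Ausgehend von der Position x(t) = 4·t^3 + 2·t^2 + 4·t - 5, nehmen wir 3 Ableitungen. Mit d/dt von x(t) finden wir v(t) = 12·t^2 + 4·t + 4. Durch Ableiten von der Geschwindigkeit erhalten wir die Beschleunigung: a(t) = 24·t + 4. Durch Ableiten von der Beschleunigung erhalten wir den Ruck: j(t) = 24. Aus der Gleichung für den Ruck j(t) = 24, setzen wir t = 2 ein und erhalten j = 24.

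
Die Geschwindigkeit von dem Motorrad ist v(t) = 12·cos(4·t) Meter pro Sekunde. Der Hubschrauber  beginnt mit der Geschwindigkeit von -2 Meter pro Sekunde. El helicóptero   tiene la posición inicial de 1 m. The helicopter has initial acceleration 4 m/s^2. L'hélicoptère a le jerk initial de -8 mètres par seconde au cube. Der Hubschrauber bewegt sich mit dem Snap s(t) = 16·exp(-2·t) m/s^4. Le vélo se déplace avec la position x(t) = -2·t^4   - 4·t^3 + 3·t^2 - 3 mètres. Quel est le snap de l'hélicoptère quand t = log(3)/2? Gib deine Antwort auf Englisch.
From the given snap equation s(t) = 16·exp(-2·t), we substitute t = log(3)/2 to get s = 16/3.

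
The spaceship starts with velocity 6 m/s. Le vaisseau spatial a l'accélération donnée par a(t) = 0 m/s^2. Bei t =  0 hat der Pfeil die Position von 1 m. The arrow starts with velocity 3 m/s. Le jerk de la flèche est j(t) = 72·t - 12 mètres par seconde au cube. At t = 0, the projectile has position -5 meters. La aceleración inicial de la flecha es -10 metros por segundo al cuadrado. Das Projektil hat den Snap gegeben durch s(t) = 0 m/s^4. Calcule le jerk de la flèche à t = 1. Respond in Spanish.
De la ecuación de la sacudida j(t) = 72·t - 12, sustituimos t = 1 para obtener j = 60.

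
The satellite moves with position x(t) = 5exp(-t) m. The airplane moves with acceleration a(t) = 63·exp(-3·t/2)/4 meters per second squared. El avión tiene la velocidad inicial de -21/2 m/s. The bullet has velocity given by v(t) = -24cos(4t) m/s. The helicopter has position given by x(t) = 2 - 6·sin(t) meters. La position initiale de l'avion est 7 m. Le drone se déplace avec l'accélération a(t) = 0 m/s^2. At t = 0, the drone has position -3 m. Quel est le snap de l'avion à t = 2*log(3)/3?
Nous devons dériver notre équation de l'accélération a(t) = 63·exp(-3·t/2)/4 2 fois. La dérivée de l'accélération donne le jerk: j(t) = -189·exp(-3·t/2)/8. En dérivant le jerk, nous obtenons le snap: s(t) = 567·exp(-3·t/2)/16. En utilisant s(t) = 567·exp(-3·t/2)/16 et en substituant t = 2*log(3)/3, nous trouvons s = 189/16.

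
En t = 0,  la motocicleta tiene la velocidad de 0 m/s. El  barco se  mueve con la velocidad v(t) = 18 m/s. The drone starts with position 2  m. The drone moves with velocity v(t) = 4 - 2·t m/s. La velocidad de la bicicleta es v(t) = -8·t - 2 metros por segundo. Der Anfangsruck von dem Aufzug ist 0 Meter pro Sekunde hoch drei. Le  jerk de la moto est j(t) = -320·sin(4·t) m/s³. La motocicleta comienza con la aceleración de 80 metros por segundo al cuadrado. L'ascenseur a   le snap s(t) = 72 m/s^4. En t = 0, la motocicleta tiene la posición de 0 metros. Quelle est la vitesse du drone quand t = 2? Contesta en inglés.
We have velocity v(t) = 4 - 2·t. Substituting t = 2: v(2) = 0.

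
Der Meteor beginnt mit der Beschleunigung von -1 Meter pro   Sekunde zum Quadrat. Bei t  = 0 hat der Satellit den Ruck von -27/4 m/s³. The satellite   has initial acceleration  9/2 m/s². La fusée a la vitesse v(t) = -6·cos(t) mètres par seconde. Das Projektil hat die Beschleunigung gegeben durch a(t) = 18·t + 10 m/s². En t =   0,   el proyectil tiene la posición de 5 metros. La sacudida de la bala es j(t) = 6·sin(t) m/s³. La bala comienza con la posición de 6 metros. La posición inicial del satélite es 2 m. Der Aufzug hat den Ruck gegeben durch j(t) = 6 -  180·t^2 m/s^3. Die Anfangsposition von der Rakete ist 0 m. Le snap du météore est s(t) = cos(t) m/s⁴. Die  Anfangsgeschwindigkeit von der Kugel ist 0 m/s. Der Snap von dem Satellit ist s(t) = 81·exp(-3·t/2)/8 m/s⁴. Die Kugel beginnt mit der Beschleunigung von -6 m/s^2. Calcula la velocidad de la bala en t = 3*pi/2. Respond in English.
To solve this, we need to take 2 integrals of our jerk equation j(t) = 6·sin(t). The antiderivative of jerk, with a(0) = -6, gives acceleration: a(t) = -6·cos(t). Finding the antiderivative of a(t) and using v(0) = 0: v(t) = -6·sin(t). We have velocity v(t) = -6·sin(t). Substituting t = 3*pi/2: v(3*pi/2) = 6.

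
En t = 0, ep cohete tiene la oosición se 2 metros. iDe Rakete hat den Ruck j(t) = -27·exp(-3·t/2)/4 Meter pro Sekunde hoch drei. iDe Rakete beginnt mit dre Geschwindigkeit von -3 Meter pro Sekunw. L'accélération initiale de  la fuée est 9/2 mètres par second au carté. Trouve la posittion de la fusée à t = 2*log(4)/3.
Nous devons intégrer notre équation du jerk j(t) = -27·exp(-3·t/2)/4 3 fois. En intégrant le jerk et en utilisant la condition initiale a(0) = 9/2, nous obtenons a(t) = 9·exp(-3·t/2)/2. En intégrant l'accélération et en utilisant la condition initiale v(0) = -3, nous obtenons v(t) = -3·exp(-3·t/2). L'intégrale de la vitesse est la position. En utilisant x(0) = 2, nous obtenons x(t) = 2·exp(-3·t/2). De l'équation de la position x(t) = 2·exp(-3·t/2), nous substituons t = 2*log(4)/3 pour obtenir x = 1/2.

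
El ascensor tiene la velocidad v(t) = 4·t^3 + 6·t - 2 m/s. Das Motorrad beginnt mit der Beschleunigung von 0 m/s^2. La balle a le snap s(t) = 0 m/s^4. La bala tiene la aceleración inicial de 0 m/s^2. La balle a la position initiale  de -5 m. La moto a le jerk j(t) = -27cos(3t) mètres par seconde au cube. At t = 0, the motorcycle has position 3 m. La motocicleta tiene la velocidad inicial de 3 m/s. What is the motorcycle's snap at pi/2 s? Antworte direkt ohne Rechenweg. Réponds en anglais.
s(pi/2) = -81.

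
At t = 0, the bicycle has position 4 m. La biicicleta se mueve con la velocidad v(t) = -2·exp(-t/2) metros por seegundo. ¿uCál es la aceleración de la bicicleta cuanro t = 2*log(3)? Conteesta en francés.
Nous devons dériver notre équation de la vitesse v(t) = -2·exp(-t/2) 1 fois. La dérivée de la vitesse donne l'accélération: a(t) = exp(-t/2). Nous avons l'accélération a(t) = exp(-t/2). En substituant t = 2*log(3): a(2*log(3)) = 1/3.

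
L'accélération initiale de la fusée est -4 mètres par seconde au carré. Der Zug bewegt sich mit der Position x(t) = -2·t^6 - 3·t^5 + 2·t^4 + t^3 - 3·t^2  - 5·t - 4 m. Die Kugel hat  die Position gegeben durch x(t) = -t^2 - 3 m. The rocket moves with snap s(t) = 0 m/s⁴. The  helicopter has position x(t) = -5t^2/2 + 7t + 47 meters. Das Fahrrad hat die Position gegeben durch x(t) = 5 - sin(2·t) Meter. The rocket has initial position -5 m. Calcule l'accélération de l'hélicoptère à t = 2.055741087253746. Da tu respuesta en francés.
Pour résoudre ceci, nous devons prendre 2 dérivées de notre équation de la position x(t) = -5·t^2/2 + 7·t + 47. En prenant d/dt de x(t), nous trouvons v(t) = 7 - 5·t. La dérivée de la vitesse donne l'accélération: a(t) = -5. En utilisant a(t) = -5 et en substituant t = 2.055741087253746, nous trouvons a = -5.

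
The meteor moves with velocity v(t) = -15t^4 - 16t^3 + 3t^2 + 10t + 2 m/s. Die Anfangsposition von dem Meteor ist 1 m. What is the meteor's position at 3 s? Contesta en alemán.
Ausgehend von der Geschwindigkeit v(t) = -15·t^4 - 16·t^3 + 3·t^2 + 10·t + 2, nehmen wir 1 Integral. Die Stammfunktion von der Geschwindigkeit, mit x(0) = 1, ergibt die Position: x(t) = -3·t^5 - 4·t^4 + t^3 + 5·t^2 + 2·t + 1. Aus der Gleichung für die Position x(t) = -3·t^5 - 4·t^4 + t^3 + 5·t^2 + 2·t + 1, setzen wir t = 3 ein und erhalten x = -974.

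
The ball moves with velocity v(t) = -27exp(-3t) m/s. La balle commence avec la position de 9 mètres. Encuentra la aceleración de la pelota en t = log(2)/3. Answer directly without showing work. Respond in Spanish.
En t = log(2)/3, a = 81/2.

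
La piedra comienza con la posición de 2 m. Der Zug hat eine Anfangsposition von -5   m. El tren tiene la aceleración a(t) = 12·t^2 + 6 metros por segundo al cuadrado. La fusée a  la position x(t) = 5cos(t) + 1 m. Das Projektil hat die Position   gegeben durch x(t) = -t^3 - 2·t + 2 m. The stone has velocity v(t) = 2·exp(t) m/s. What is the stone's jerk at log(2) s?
We must differentiate our velocity equation v(t) = 2·exp(t) 2 times. Differentiating velocity, we get acceleration: a(t) = 2·exp(t). The derivative of acceleration gives jerk: j(t) = 2·exp(t). Using j(t) = 2·exp(t) and substituting t = log(2), we find j = 4.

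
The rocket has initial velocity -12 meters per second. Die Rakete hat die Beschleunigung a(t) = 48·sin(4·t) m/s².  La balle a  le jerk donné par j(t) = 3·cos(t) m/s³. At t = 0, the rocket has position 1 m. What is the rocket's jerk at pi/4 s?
We must differentiate our acceleration equation a(t) = 48·sin(4·t) 1 time. The derivative of acceleration gives jerk: j(t) = 192·cos(4·t). From the given jerk equation j(t) = 192·cos(4·t), we substitute t = pi/4 to get j = -192.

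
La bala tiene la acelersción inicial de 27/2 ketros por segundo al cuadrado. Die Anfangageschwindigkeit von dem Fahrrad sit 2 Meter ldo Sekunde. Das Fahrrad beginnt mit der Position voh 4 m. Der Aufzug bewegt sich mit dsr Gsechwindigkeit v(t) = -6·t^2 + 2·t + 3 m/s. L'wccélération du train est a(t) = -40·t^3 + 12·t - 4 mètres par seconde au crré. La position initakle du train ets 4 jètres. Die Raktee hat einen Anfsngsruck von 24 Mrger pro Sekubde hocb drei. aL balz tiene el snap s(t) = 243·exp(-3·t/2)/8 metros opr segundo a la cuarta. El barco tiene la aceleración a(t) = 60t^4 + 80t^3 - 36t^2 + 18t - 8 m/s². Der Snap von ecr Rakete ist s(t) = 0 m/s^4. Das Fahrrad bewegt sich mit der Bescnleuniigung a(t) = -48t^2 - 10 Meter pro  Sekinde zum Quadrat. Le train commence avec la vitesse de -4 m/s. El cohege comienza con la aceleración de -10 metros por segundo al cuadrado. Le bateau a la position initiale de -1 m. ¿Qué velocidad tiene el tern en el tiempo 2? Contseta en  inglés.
To find the answer, we compute 1 integral of a(t) = -40·t^3 + 12·t - 4. Finding the antiderivative of a(t) and using v(0) = -4: v(t) = -10·t^4 + 6·t^2 - 4·t - 4. Using v(t) = -10·t^4 + 6·t^2 - 4·t - 4 and substituting t = 2, we find v = -148.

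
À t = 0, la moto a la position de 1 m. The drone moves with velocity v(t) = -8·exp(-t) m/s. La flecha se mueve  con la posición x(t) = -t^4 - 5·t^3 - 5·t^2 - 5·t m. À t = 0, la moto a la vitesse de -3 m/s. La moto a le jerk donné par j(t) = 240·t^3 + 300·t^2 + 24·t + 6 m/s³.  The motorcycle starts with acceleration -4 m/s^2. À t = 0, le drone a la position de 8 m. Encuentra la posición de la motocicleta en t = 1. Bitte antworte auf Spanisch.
Partiendo de la sacudida j(t) = 240·t^3 + 300·t^2 + 24·t + 6, tomamos 3 antiderivadas. La antiderivada de la sacudida es la aceleración. Usando a(0) = -4, obtenemos a(t) = 60·t^4 + 100·t^3 + 12·t^2 + 6·t - 4. Tomando ∫a(t)dt y aplicando v(0) = -3, encontramos v(t) = 12·t^5 + 25·t^4 + 4·t^3 + 3·t^2 - 4·t - 3. Tomando ∫v(t)dt y aplicando x(0) = 1, encontramos x(t) = 2·t^6 + 5·t^5 + t^4 + t^3 - 2·t^2 - 3·t + 1. De la ecuación de la posición x(t) = 2·t^6 + 5·t^5 + t^4 + t^3 - 2·t^2 - 3·t + 1, sustituimos t = 1 para obtener x = 5.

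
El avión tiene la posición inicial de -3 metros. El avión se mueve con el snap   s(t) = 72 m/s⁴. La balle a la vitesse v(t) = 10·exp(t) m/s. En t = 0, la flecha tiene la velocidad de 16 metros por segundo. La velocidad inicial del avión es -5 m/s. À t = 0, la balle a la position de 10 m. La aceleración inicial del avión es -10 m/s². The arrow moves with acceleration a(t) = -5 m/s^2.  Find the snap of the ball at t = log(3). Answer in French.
Nous devons dériver notre équation de la vitesse v(t) = 10·exp(t) 3 fois. En dérivant la vitesse, nous obtenons l'accélération: a(t) = 10·exp(t). En dérivant l'accélération, nous obtenons le jerk: j(t) = 10·exp(t). En prenant d/dt de j(t), nous trouvons s(t) = 10·exp(t). En utilisant s(t) = 10·exp(t) et en substituant t = log(3), nous trouvons s = 30.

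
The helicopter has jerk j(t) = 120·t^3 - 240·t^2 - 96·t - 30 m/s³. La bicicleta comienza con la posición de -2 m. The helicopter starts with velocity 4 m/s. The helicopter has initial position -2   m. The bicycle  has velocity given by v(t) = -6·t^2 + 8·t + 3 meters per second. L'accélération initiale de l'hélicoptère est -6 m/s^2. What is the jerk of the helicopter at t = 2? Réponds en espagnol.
Tenemos la sacudida j(t) = 120·t^3 - 240·t^2 - 96·t - 30. Sustituyendo t = 2: j(2) = -222.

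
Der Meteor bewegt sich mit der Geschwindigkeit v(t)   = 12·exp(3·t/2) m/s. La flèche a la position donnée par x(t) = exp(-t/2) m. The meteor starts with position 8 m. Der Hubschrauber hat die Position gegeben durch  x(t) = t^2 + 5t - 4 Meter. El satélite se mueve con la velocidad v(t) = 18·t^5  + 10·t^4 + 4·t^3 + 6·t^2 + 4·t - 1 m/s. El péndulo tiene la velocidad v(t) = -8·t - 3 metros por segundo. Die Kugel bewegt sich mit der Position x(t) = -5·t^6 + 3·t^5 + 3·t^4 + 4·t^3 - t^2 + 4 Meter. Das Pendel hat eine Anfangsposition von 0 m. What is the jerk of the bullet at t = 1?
We must differentiate our position equation x(t) = -5·t^6 + 3·t^5 + 3·t^4 + 4·t^3 - t^2 + 4 3 times. Taking d/dt of x(t), we find v(t) = -30·t^5 + 15·t^4 + 12·t^3 + 12·t^2 - 2·t. Taking d/dt of v(t), we find a(t) = -150·t^4 + 60·t^3 + 36·t^2 + 24·t - 2. Taking d/dt of a(t), we find j(t) = -600·t^3 + 180·t^2 + 72·t + 24. We have jerk j(t) = -600·t^3 + 180·t^2 + 72·t + 24. Substituting t = 1: j(1) = -324.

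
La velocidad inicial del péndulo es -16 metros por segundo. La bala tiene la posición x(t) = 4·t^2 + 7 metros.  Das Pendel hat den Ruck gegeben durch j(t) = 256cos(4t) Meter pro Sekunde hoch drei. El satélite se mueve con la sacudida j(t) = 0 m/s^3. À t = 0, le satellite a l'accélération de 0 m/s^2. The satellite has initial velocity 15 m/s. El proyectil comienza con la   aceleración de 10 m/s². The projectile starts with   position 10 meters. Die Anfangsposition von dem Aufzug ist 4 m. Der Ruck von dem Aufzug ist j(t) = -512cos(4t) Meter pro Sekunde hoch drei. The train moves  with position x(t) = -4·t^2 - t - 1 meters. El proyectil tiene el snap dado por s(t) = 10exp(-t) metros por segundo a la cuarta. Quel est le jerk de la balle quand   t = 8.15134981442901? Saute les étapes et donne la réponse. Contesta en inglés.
At t = 8.15134981442901, j = 0.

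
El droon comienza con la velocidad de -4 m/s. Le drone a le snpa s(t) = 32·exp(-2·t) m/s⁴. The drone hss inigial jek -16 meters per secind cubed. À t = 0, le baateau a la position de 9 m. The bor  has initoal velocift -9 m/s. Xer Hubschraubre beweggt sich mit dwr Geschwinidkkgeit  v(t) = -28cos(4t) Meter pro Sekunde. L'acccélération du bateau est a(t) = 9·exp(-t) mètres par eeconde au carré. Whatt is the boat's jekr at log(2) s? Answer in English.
To solve this, we need to take 1 derivative of our acceleration equation a(t) = 9·exp(-t). The derivative of acceleration gives jerk: j(t) = -9·exp(-t). Using j(t) = -9·exp(-t) and substituting t = log(2), we find j = -9/2.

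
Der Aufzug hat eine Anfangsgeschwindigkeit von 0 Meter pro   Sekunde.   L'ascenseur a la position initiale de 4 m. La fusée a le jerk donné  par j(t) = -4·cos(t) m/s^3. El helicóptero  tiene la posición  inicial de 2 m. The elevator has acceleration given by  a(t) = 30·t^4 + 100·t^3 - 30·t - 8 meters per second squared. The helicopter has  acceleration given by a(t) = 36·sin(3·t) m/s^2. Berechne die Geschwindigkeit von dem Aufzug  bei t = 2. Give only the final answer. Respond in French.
La vitesse à t = 2 est v = 516.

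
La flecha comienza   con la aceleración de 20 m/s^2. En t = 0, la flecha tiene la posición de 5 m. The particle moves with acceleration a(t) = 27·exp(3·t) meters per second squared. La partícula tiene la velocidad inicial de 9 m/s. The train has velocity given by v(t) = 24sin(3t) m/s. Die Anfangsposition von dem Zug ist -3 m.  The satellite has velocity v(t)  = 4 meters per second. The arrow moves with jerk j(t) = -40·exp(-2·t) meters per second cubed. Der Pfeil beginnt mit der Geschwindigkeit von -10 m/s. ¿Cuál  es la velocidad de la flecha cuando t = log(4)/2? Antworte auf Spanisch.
Partiendo de la sacudida j(t) = -40·exp(-2·t), tomamos 2 integrales. Integrando la sacudida y usando la condición inicial a(0) = 20, obtenemos a(t) = 20·exp(-2·t). La antiderivada de la aceleración es la velocidad. Usando v(0) = -10, obtenemos v(t) = -10·exp(-2·t). Tenemos la velocidad v(t) = -10·exp(-2·t). Sustituyendo t = log(4)/2: v(log(4)/2) = -5/2.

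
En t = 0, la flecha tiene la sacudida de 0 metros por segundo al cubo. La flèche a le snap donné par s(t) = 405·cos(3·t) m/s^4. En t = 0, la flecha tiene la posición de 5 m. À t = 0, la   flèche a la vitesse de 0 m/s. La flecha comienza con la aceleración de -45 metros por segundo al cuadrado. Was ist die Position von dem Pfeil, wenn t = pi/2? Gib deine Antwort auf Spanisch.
Partiendo del snap s(t) = 405·cos(3·t), tomamos 4 antiderivadas. La antiderivada del snap, con j(0) = 0, da la sacudida: j(t) = 135·sin(3·t). La integral de la sacudida, con a(0) = -45, da la aceleración: a(t) = -45·cos(3·t). La antiderivada de la aceleración es la velocidad. Usando v(0) = 0, obtenemos v(t) = -15·sin(3·t). La integral de la velocidad es la posición. Usando x(0) = 5, obtenemos x(t) = 5·cos(3·t). De la ecuación de la posición x(t) = 5·cos(3·t), sustituimos t = pi/2 para obtener x = 0.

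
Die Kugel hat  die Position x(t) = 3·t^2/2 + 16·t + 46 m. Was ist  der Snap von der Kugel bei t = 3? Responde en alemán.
Um dies zu lösen, müssen wir 4 Ableitungen unserer Gleichung für die Position x(t) = 3·t^2/2 + 16·t + 46 nehmen. Durch Ableiten von der Position erhalten wir die Geschwindigkeit: v(t) = 3·t + 16. Die Ableitung von der Geschwindigkeit ergibt die Beschleunigung: a(t) = 3. Durch Ableiten von der Beschleunigung erhalten wir den Ruck: j(t) = 0. Mit d/dt von j(t) finden wir s(t) = 0. Aus der Gleichung für den Snap s(t) = 0, setzen wir t = 3 ein und erhalten s = 0.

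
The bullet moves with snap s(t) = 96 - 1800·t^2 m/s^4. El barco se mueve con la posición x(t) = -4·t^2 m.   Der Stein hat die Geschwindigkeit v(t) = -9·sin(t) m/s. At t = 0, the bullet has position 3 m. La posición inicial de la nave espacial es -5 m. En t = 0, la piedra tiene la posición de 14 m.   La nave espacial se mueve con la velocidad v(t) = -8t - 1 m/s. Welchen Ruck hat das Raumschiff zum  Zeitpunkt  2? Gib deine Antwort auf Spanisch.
Debemos derivar nuestra ecuación de la velocidad v(t) = -8·t - 1 2 veces. Derivando la velocidad, obtenemos la aceleración: a(t) = -8. Tomando d/dt de a(t), encontramos j(t) = 0. Tenemos la sacudida j(t) = 0. Sustituyendo t = 2: j(2) = 0.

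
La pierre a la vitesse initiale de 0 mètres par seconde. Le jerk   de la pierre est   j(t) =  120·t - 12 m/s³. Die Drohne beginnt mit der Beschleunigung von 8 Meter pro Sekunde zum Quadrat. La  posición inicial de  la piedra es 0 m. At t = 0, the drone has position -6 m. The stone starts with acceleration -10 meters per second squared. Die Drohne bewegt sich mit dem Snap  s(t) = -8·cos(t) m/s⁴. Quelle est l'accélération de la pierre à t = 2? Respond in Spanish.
Necesitamos integrar nuestra ecuación de la sacudida j(t) = 120·t - 12 1 vez. Integrando la sacudida y usando la condición inicial a(0) = -10, obtenemos a(t) = 60·t^2 - 12·t - 10. Usando a(t) = 60·t^2 - 12·t - 10 y sustituyendo t = 2, encontramos a = 206.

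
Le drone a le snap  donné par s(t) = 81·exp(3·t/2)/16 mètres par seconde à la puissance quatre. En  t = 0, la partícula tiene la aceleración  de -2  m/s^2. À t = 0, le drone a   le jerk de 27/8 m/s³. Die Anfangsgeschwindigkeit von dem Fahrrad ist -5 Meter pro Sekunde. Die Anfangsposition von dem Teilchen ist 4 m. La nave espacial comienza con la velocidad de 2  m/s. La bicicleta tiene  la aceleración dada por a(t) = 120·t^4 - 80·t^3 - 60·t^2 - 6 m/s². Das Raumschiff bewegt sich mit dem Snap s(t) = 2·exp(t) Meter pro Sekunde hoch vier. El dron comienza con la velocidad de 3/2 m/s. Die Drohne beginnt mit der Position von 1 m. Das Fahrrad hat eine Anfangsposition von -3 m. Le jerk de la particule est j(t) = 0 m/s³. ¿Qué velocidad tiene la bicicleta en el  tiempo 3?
Para resolver esto, necesitamos tomar 1 integral de nuestra ecuación de la aceleración a(t) = 120·t^4 - 80·t^3 - 60·t^2 - 6. La antiderivada de la aceleración, con v(0) = -5, da la velocidad: v(t) = 24·t^5 - 20·t^4 - 20·t^3 - 6·t - 5. Usando v(t) = 24·t^5 - 20·t^4 - 20·t^3 - 6·t - 5 y sustituyendo t = 3, encontramos v = 3649.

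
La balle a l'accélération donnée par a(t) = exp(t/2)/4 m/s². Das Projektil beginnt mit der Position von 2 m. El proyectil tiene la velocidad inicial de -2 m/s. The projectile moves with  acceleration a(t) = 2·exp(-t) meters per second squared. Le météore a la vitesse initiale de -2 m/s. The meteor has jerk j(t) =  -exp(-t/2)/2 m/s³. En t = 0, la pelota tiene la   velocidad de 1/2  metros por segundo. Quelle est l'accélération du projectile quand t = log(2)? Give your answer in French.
De l'équation de l'accélération a(t) = 2·exp(-t), nous substituons t = log(2) pour obtenir a = 1.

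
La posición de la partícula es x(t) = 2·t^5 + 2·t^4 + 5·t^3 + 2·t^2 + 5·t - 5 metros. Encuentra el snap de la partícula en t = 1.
Debemos derivar nuestra ecuación de la posición x(t) = 2·t^5 + 2·t^4 + 5·t^3 + 2·t^2 + 5·t - 5 4 veces. Derivando la posición, obtenemos la velocidad: v(t) = 10·t^4 + 8·t^3 + 15·t^2 + 4·t + 5. Tomando d/dt de v(t), encontramos a(t) = 40·t^3 + 24·t^2 + 30·t + 4. Derivando la aceleración, obtenemos la sacudida: j(t) = 120·t^2 + 48·t + 30. La derivada de la sacudida da el snap: s(t) = 240·t + 48. Usando s(t) = 240·t + 48 y sustituyendo t = 1, encontramos s = 288.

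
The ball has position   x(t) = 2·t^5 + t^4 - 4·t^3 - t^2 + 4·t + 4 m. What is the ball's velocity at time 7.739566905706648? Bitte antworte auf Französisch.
Pour résoudre ceci, nous devons prendre 1 dérivée de notre équation de la position x(t) = 2·t^5 + t^4 - 4·t^3 - t^2 + 4·t + 4. En prenant d/dt de x(t), nous trouvons v(t) = 10·t^4 + 4·t^3 - 12·t^2 - 2·t + 4. En utilisant v(t) = 10·t^4 + 4·t^3 - 12·t^2 - 2·t + 4 et en substituant t = 7.739566905706648, nous trouvons v = 37005.3113630205.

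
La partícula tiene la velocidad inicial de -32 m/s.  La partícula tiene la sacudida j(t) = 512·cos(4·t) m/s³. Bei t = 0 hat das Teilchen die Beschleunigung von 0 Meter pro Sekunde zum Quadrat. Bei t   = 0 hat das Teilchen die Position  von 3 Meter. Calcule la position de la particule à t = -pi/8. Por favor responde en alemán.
Wir müssen unsere Gleichung für den Ruck j(t) = 512·cos(4·t) 3-mal integrieren. Die Stammfunktion von dem Ruck ist die Beschleunigung. Mit a(0) = 0 erhalten wir a(t) = 128·sin(4·t). Die Stammfunktion von der Beschleunigung ist die Geschwindigkeit. Mit v(0) = -32 erhalten wir v(t) = -32·cos(4·t). Mit ∫v(t)dt und Anwendung von x(0) = 3, finden wir x(t) = 3 - 8·sin(4·t). Mit x(t) = 3 - 8·sin(4·t) und Einsetzen von t = -pi/8, finden wir x = 11.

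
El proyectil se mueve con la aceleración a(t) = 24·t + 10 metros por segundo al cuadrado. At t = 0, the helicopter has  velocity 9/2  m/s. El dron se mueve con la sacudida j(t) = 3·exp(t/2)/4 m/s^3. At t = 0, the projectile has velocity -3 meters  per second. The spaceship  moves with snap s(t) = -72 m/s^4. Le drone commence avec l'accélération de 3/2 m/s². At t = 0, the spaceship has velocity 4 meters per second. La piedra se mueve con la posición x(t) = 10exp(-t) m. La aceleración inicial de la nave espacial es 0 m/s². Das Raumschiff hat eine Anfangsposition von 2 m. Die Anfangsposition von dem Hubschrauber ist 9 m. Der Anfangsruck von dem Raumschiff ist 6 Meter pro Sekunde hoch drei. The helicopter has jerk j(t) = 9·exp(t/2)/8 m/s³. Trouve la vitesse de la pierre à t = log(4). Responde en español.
Para resolver esto, necesitamos tomar 1 derivada de nuestra ecuación de la posición x(t) = 10·exp(-t). La derivada de la posición da la velocidad: v(t) = -10·exp(-t). Usando v(t) = -10·exp(-t) y sustituyendo t = log(4), encontramos v = -5/2.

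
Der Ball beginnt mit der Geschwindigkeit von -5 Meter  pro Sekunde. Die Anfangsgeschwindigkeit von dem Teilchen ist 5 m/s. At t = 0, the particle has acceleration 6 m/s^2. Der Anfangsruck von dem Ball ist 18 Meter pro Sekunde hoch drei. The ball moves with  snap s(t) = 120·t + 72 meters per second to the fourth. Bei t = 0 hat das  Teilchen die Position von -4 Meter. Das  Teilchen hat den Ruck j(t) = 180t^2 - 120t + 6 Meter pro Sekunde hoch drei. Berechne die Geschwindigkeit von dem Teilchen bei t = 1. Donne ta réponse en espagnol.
Partiendo de la sacudida j(t) = 180·t^2 - 120·t + 6, tomamos 2 antiderivadas. Tomando ∫j(t)dt y aplicando a(0) = 6, encontramos a(t) = 60·t^3 - 60·t^2 + 6·t + 6. Integrando la aceleración y usando la condición inicial v(0) = 5, obtenemos v(t) = 15·t^4 - 20·t^3 + 3·t^2 + 6·t + 5. Tenemos la velocidad v(t) = 15·t^4 - 20·t^3 + 3·t^2 + 6·t + 5. Sustituyendo t = 1: v(1) = 9.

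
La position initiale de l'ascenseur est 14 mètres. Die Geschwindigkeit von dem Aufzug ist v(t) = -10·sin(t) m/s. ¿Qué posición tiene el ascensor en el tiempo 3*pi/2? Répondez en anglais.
To find the answer, we compute 1 integral of v(t) = -10·sin(t). Integrating velocity and using the initial condition x(0) = 14, we get x(t) = 10·cos(t) + 4. From the given position equation x(t) = 10·cos(t) + 4, we substitute t = 3*pi/2 to get x = 4.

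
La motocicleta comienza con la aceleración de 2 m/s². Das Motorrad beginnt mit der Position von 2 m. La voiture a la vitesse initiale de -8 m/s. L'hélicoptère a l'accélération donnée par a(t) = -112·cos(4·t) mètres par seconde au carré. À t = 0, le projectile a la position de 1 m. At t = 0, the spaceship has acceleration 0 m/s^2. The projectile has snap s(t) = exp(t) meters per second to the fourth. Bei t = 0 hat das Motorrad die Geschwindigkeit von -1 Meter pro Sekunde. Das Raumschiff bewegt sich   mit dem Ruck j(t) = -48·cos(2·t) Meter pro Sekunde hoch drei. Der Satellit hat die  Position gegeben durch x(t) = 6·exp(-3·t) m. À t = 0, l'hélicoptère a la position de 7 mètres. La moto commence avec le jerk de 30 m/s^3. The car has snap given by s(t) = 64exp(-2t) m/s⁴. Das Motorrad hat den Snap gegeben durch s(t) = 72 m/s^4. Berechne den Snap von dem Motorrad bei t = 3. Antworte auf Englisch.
We have snap s(t) = 72. Substituting t = 3: s(3) = 72.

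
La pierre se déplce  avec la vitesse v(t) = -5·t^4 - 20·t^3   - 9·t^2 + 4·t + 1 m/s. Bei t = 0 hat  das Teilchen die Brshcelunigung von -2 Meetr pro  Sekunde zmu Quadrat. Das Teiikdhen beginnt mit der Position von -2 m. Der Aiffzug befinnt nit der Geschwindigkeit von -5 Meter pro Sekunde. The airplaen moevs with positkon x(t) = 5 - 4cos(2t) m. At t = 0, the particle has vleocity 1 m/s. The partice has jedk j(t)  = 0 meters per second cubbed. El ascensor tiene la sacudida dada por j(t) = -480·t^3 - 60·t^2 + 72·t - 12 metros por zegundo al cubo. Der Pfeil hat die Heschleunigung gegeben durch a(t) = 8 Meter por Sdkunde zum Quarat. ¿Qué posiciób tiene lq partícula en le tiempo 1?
Debemos encontrar la integral de nuestra ecuación de la sacudida j(t) = 0 3 veces. Tomando ∫j(t)dt y aplicando a(0) = -2, encontramos a(t) = -2. La integral de la aceleración es la velocidad. Usando v(0) = 1, obtenemos v(t) = 1 - 2·t. La integral de la velocidad, con x(0) = -2, da la posición: x(t) = -t^2 + t - 2. Usando x(t) = -t^2 + t - 2 y sustituyendo t = 1, encontramos x = -2.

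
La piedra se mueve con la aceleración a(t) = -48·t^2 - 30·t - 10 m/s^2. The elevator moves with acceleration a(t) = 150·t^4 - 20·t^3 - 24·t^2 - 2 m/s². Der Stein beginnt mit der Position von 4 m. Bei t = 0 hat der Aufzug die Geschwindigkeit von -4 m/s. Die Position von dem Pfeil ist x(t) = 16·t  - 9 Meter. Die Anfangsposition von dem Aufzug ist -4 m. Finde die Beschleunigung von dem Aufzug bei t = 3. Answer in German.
Wir haben die Beschleunigung a(t) = 150·t^4 - 20·t^3 - 24·t^2 - 2. Durch Einsetzen von t = 3: a(3) = 11392.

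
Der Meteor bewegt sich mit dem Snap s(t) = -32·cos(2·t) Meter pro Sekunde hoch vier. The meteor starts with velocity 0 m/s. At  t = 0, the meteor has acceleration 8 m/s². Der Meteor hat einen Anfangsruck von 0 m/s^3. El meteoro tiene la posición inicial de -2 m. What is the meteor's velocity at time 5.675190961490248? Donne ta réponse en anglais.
We must find the antiderivative of our snap equation s(t) = -32·cos(2·t) 3 times. The integral of snap, with j(0) = 0, gives jerk: j(t) = -16·sin(2·t). Finding the antiderivative of j(t) and using a(0) = 8: a(t) = 8·cos(2·t). Taking ∫a(t)dt and applying v(0) = 0, we find v(t) = 4·sin(2·t). Using v(t) = 4·sin(2·t) and substituting t = 5.675190961490248, we find v = -3.75085334218590.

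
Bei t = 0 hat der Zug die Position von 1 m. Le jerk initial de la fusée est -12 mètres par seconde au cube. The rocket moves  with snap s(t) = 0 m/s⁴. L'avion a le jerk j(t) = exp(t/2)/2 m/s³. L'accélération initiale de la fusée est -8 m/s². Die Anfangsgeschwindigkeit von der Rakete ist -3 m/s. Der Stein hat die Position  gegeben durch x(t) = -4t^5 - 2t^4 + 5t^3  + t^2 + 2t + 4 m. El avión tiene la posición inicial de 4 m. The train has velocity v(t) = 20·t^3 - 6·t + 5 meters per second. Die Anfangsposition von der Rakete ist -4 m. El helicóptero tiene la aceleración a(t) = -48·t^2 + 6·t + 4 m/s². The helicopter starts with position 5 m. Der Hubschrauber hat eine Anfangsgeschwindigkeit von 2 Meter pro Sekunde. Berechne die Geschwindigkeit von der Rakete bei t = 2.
Wir müssen unsere Gleichung für den Snap s(t) = 0 3-mal integrieren. Die Stammfunktion von dem Snap, mit j(0) = -12, ergibt den Ruck: j(t) = -12. Die Stammfunktion von dem Ruck, mit a(0) = -8, ergibt die Beschleunigung: a(t) = -12·t - 8. Die Stammfunktion von der Beschleunigung, mit v(0) = -3, ergibt die Geschwindigkeit: v(t) = -6·t^2 - 8·t - 3. Wir haben die Geschwindigkeit v(t) = -6·t^2 - 8·t - 3. Durch Einsetzen von t = 2: v(2) = -43.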